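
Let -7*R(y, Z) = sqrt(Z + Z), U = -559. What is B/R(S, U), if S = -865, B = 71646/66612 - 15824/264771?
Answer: 229688651*I*sqrt(1118)/36113705316 ≈ 0.21266*I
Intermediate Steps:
B = 229688651/226114434 (B = 71646*(1/66612) - 15824*1/264771 = 11941/11102 - 15824/264771 = 229688651/226114434 ≈ 1.0158)
R(y, Z) = -sqrt(2)*sqrt(Z)/7 (R(y, Z) = -sqrt(Z + Z)/7 = -sqrt(2)*sqrt(Z)/7)
B/R(S, U) = 229688651/(226114434*((-sqrt(2)*sqrt(-559)/7))) = 229688651/(226114434*((-sqrt(2)*I*sqrt(559)/7))) = 229688651/(226114434*((-I*sqrt(1118)/7))) = 229688651*(7*I*sqrt(1118)/1118)/226114434 = 229688651*I*sqrt(1118)/36113705316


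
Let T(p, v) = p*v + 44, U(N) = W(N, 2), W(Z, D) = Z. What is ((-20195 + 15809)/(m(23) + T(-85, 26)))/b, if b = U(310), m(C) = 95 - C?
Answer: 731/108190 ≈ 0.0067566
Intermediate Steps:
U(N) = N
T(p, v) = 44 + p*v
b = 310
((-20195 + 15809)/(m(23) + T(-85, 26)))/b = ((-20195 + 15809)/((95 - 1*23) + (44 - 85*26)))/310 = -4386/((95 - 23) + (44 - 2210))*(1/310) = -4386/(72 - 2166)*(1/310) = -4386/(-2094)*(1/310) = -4386*(-1/2094)*(1/310) = (731/349)*(1/310) = 731/108190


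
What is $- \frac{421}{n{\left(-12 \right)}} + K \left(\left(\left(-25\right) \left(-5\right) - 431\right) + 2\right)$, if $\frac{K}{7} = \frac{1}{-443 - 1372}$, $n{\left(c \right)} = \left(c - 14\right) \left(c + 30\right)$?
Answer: $\frac{586673}{283140} \approx 2.072$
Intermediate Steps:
$n{\left(c \right)} = \left(-14 + c\right) \left(30 + c\right)$
$K = - \frac{7}{1815}$ ($K = \frac{7}{-443 - 1372} = \frac{7}{-1815} = 7 \left(- \frac{1}{1815}\right) = - \frac{7}{1815} \approx -0.0038567$)
$- \frac{421}{n{\left(-12 \right)}} + K \left(\left(\left(-25\right) \left(-5\right) - 431\right) + 2\right) = - \frac{421}{-420 + \left(-12\right)^{2} + 16 \left(-12\right)} - \frac{7 \left(\left(\left(-25\right) \left(-5\right) - 431\right) + 2\right)}{1815} = - \frac{421}{-420 + 144 - 192} - \frac{7 \left(\left(125 - 431\right) + 2\right)}{1815} = - \frac{421}{-468} - \frac{7 \left(-306 + 2\right)}{1815} = \left(-421\right) \left(- \frac{1}{468}\right) - - \frac{2128}{1815} = \frac{421}{468} + \frac{2128}{1815} = \frac{586673}{283140}$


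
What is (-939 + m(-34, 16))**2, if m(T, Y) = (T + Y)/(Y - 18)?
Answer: 864900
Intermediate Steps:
m(T, Y) = (T + Y)/(-18 + Y)
(-939 + m(-34, 16))**2 = (-939 + (-34 + 16)/(-18 + 16))**2 = (-939 - 18/(-2))**2 = (-939 - 1/2*(-18))**2 = (-939 + 9)**2 = (-930)**2 = 864900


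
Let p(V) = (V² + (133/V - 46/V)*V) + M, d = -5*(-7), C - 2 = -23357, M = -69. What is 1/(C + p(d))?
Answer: -1/22112 ≈ -4.5224e-5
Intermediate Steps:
C = -23355 (C = 2 - 23357 = -23355)
d = 35
p(V) = 18 + V² (p(V) = (V² + (133/V - 46/V)*V) - 69 = (V² + (87/V)*V) - 69 = (V² + 87) - 69 = (87 + V²) - 69 = 18 + V²)
1/(C + p(d)) = 1/(-23355 + (18 + 35²)) = 1/(-23355 + (18 + 1225)) = 1/(-23355 + 1243) = 1/(-22112) = -1/22112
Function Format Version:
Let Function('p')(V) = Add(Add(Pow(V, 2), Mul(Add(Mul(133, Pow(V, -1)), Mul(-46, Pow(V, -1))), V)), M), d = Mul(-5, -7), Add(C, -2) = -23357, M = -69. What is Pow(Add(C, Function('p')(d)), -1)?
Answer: Rational(-1, 22112) ≈ -4.5224e-5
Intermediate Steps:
C = -23355 (C = Add(2, -23357) = -23355)
d = 35
Function('p')(V) = Add(18, Pow(V, 2)) (Function('p')(V) = Add(Add(Pow(V, 2), Mul(Add(Mul(133, Pow(V, -1)), Mul(-46, Pow(V, -1))), V)), -69) = Add(Add(Pow(V, 2), Mul(Mul(87, Pow(V, -1)), V)), -69) = Add(Add(Pow(V, 2), 87), -69) = Add(Add(87, Pow(V, 2)), -69) = Add(18, Pow(V, 2)))
Pow(Add(C, Function('p')(d)), -1) = Pow(Add(-23355, Add(18, Pow(35, 2))), -1) = Pow(Add(-23355, Add(18, 1225)), -1) = Pow(Add(-23355, 1243), -1) = Pow(-22112, -1) = Rational(-1, 22112)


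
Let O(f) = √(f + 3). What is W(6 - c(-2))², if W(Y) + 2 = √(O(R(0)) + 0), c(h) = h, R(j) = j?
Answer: (2 - 3^(¼))² ≈ 0.46775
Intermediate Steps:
O(f) = √(3 + f)
W(Y) = -2 + 3^(¼) (W(Y) = -2 + √(√(3 + 0) + 0) = -2 + √(√3 + 0) = -2 + √(√3) = -2 + 3^(¼))
W(6 - c(-2))² = (-2 + 3^(¼))²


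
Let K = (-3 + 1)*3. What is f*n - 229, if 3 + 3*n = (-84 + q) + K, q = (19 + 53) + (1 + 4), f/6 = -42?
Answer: 1115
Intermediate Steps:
f = -252 (f = 6*(-42) = -252)
K = -6 (K = -2*3 = -6)
q = 77 (q = 72 + 5 = 77)
n = -16/3 (n = -1 + ((-84 + 77) - 6)/3 = -1 + (-7 - 6)/3 = -1 + (⅓)*(-13) = -1 - 13/3 = -16/3 ≈ -5.3333)
f*n - 229 = -252*(-16/3) - 229 = 1344 - 229 = 1115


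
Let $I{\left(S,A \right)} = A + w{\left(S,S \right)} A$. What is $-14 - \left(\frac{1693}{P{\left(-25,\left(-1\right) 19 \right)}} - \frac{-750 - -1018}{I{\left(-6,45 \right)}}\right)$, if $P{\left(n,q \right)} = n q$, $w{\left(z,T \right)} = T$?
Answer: $- \frac{80179}{4275} \approx -18.755$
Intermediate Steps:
$I{\left(S,A \right)} = A + A S$ ($I{\left(S,A \right)} = A + S A = A + A S$)
$-14 - \left(\frac{1693}{P{\left(-25,\left(-1\right) 19 \right)}} - \frac{-750 - -1018}{I{\left(-6,45 \right)}}\right) = -14 + \left(\frac{-750 - -1018}{45 \left(1 - 6\right)} - \frac{1693}{\left(-25\right) \left(\left(-1\right) 19\right)}\right) = -14 + \left(\frac{-750 + 1018}{45 \left(-5\right)} - \frac{1693}{\left(-25\right) \left(-19\right)}\right) = -14 + \left(\frac{268}{-225} - \frac{1693}{475}\right) = -14 + \left(268 \left(- \frac{1}{225}\right) - \frac{1693}{475}\right) = -14 - \frac{20329}{4275} = - \frac{80179}{4275}$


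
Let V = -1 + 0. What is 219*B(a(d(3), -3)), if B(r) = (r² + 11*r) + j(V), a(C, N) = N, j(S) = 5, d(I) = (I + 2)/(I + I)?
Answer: -4161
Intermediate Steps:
d(I) = (2 + I)/(2*I) (d(I) = (2 + I)/((2*I)) = (2 + I)*(1/(2*I)) = (2 + I)/(2*I))
V = -1
B(r) = 5 + r² + 11*r (B(r) = (r² + 11*r) + 5 = 5 + r² + 11*r)
219*B(a(d(3), -3)) = 219*(5 + (-3)² + 11*(-3)) = 219*(5 + 9 - 33) = 219*(-19) = -4161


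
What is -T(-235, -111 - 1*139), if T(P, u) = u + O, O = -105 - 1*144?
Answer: 499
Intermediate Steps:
O = -249 (O = -105 - 144 = -249)
T(P, u) = -249 + u (T(P, u) = u - 249 = -249 + u)
-T(-235, -111 - 1*139) = -(-249 + (-111 - 1*139)) = -(-249 + (-111 - 139)) = -(-249 - 250) = -1*(-499) = 499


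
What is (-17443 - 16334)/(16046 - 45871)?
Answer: 33777/29825 ≈ 1.1325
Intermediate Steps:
(-17443 - 16334)/(16046 - 45871) = -33777/(-29825) = -33777*(-1/29825) = 33777/29825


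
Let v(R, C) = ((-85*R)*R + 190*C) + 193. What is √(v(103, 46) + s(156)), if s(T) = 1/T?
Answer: I*√5431989849/78 ≈ 944.9*I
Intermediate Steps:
v(R, C) = 193 - 85*R² + 190*C (v(R, C) = (-85*R² + 190*C) + 193 = 193 - 85*R² + 190*C)
√(v(103, 46) + s(156)) = √((193 - 85*103² + 190*46) + 1/156) = √((193 - 85*10609 + 8740) + 1/156) = √((193 - 901765 + 8740) + 1/156) = √(-892832 + 1/156) = √(-139281791/156) = I*√5431989849/78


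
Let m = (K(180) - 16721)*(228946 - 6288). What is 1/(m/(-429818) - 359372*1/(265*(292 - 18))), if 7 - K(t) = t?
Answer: 7802271245/68243541995856 ≈ 0.00011433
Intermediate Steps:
K(t) = 7 - t
m = -3761584252 (m = ((7 - 1*180) - 16721)*(228946 - 6288) = ((7 - 180) - 16721)*222658 = (-173 - 16721)*222658 = -16894*222658 = -3761584252)
1/(m/(-429818) - 359372*1/(265*(292 - 18))) = 1/(-3761584252/(-429818) - 359372*1/(265*(292 - 18))) = 1/(-3761584252*(-1/429818) - 359372/(274*265)) = 1/(1880792126/214909 - 359372/72610) = 1/(1880792126/214909 - 359372*1/72610) = 1/(1880792126/214909 - 179686/36305) = 1/(68243541995856/7802271245) = 7802271245/68243541995856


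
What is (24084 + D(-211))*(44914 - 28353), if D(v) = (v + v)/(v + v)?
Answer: 398871685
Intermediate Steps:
D(v) = 1 (D(v) = (2*v)/((2*v)) = (2*v)*(1/(2*v)) = 1)
(24084 + D(-211))*(44914 - 28353) = (24084 + 1)*(44914 - 28353) = 24085*16561 = 398871685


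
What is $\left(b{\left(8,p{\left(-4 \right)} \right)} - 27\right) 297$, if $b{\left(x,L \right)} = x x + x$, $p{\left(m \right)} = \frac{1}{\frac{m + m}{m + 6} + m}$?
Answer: $13365$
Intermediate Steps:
$p{\left(m \right)} = \frac{1}{m + \frac{2 m}{6 + m}}$ ($p{\left(m \right)} = \frac{1}{\frac{2 m}{6 + m} + m} = \frac{1}{m + \frac{2 m}{6 + m}}$)
$b{\left(x,L \right)} = x + x^{2}$ ($b{\left(x,L \right)} = x^{2} + x = x + x^{2}$)
$\left(b{\left(8,p{\left(-4 \right)} \right)} - 27\right) 297 = \left(8 \left(1 + 8\right) - 27\right) 297 = \left(8 \cdot 9 - 27\right) 297 = \left(72 - 27\right) 297 = 45 \cdot 297 = 13365$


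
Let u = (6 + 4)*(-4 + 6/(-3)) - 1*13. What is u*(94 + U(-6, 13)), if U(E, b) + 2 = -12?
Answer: -5840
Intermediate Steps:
U(E, b) = -14 (U(E, b) = -2 - 12 = -14)
u = -73 (u = 10*(-4 + 6*(-⅓)) - 13 = 10*(-4 - 2) - 13 = 10*(-6) - 13 = -60 - 13 = -73)
u*(94 + U(-6, 13)) = -73*(94 - 14) = -73*80 = -5840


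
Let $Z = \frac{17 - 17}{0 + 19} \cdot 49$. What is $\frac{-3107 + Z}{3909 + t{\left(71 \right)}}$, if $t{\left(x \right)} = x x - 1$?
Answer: $- \frac{3107}{8949} \approx -0.34719$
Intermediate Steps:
$Z = 0$ ($Z = \frac{0}{19} \cdot 49 = 0 \cdot \frac{1}{19} \cdot 49 = 0 \cdot 49 = 0$)
$t{\left(x \right)} = -1 + x^{2}$ ($t{\left(x \right)} = x^{2} - 1 = -1 + x^{2}$)
$\frac{-3107 + Z}{3909 + t{\left(71 \right)}} = \frac{-3107 + 0}{3909 - \left(1 - 71^{2}\right)} = - \frac{3107}{3909 + \left(-1 + 5041\right)} = - \frac{3107}{3909 + 5040} = - \frac{3107}{8949}$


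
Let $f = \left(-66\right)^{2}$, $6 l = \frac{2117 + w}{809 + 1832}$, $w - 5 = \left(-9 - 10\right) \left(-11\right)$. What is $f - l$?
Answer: $\frac{23007615}{5282} \approx 4355.9$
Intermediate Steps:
$w = 214$ ($w = 5 + \left(-9 - 10\right) \left(-11\right) = 5 - -209 = 5 + 209 = 214$)
$l = \frac{777}{5282}$ ($l = \frac{\left(2117 + 214\right) \frac{1}{809 + 1832}}{6} = \frac{2331 \cdot \frac{1}{2641}}{6} = \frac{1}{6} \cdot \frac{2331}{2641} = \frac{777}{5282} \approx 0.1471$)
$f = 4356$
$f - l = 4356 - \frac{777}{5282} = \frac{23007615}{5282}$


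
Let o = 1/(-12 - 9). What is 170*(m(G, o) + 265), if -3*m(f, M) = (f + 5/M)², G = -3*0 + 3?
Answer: -544510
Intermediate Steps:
G = 3 (G = 0 + 3 = 3)
o = -1/21 (o = 1/(-21) = -1/21 ≈ -0.047619)
m(f, M) = -(f + 5/M)²/3
170*(m(G, o) + 265) = 170*(-(5 - 1/21*3)²/(3*(-1/21)²) + 265) = 170*(-⅓*441*(5 - ⅐)² + 265) = 170*(-⅓*441*(34/7)² + 265) = 170*(-⅓*441*1156/49 + 265) = 170*(-3468 + 265) = 170*(-3203) = -544510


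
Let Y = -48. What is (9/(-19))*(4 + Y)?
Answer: 396/19 ≈ 20.842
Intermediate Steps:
(9/(-19))*(4 + Y) = (9/(-19))*(4 - 48) = (9*(-1/19))*(-44) = -9/19*(-44) = 396/19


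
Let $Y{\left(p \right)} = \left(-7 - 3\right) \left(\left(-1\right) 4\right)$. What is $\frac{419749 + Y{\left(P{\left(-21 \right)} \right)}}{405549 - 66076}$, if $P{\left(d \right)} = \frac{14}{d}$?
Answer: $\frac{419789}{339473} \approx 1.2366$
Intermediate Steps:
$Y{\left(p \right)} = 40$ ($Y{\left(p \right)} = \left(-10\right) \left(-4\right) = 40$)
$\frac{419749 + Y{\left(P{\left(-21 \right)} \right)}}{405549 - 66076} = \frac{419749 + 40}{405549 - 66076} = \frac{419789}{339473}$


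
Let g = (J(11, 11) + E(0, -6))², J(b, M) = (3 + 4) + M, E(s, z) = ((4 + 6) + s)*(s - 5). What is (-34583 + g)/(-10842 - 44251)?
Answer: 907/1489 ≈ 0.60913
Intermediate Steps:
E(s, z) = (-5 + s)*(10 + s) (E(s, z) = (10 + s)*(-5 + s) = (-5 + s)*(10 + s))
J(b, M) = 7 + M
g = 1024 (g = ((7 + 11) + (-50 + 0² + 5*0))² = (18 + (-50 + 0 + 0))² = (18 - 50)² = (-32)² = 1024)
(-34583 + g)/(-10842 - 44251) = (-34583 + 1024)/(-10842 - 44251) = -33559/(-55093) = -33559*(-1/55093) = 907/1489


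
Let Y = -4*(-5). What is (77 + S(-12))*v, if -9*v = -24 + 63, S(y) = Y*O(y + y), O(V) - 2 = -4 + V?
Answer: 5759/3 ≈ 1919.7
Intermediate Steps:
O(V) = -2 + V (O(V) = 2 + (-4 + V) = -2 + V)
Y = 20
S(y) = -40 + 40*y (S(y) = 20*(-2 + (y + y)) = 20*(-2 + 2*y) = -40 + 40*y)
v = -13/3 (v = -(-24 + 63)/9 = -⅑*39 = -13/3 ≈ -4.3333)
(77 + S(-12))*v = (77 + (-40 + 40*(-12)))*(-13/3) = (77 + (-40 - 480))*(-13/3) = (77 - 520)*(-13/3) = -443*(-13/3) = 5759/3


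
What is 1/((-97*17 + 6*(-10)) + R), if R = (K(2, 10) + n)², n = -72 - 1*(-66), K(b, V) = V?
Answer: -1/1693 ≈ -0.00059067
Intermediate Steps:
n = -6 (n = -72 + 66 = -6)
R = 16 (R = (10 - 6)² = 4² = 16)
1/((-97*17 + 6*(-10)) + R) = 1/((-97*17 + 6*(-10)) + 16) = 1/((-1649 - 60) + 16) = 1/(-1709 + 16) = 1/(-1693) = -1/1693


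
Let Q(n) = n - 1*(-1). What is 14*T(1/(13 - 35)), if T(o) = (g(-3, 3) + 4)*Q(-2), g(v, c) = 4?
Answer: -112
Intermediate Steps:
Q(n) = 1 + n (Q(n) = n + 1 = 1 + n)
T(o) = -8 (T(o) = (4 + 4)*(1 - 2) = 8*(-1) = -8)
14*T(1/(13 - 35)) = 14*(-8) = -112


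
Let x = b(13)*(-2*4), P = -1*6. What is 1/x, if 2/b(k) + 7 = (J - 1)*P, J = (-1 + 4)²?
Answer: 55/16 ≈ 3.4375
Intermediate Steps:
P = -6
J = 9 (J = 3² = 9)
b(k) = -2/55 (b(k) = 2/(-7 + (9 - 1)*(-6)) = 2/(-7 + 8*(-6)) = 2/(-7 - 48) = 2/(-55) = 2*(-1/55) = -2/55)
x = 16/55 (x = -(-4)*4/55 = -2/55*(-8) = 16/55 ≈ 0.29091)
1/x = 1/(16/55) = 55/16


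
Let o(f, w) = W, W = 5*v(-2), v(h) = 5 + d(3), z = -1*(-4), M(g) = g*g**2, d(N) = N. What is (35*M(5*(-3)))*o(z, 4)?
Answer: -4725000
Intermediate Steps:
M(g) = g**3
z = 4
v(h) = 8 (v(h) = 5 + 3 = 8)
W = 40 (W = 5*8 = 40)
o(f, w) = 40
(35*M(5*(-3)))*o(z, 4) = (35*(5*(-3))**3)*40 = (35*(-15)**3)*40 = (35*(-3375))*40 = -118125*40 = -4725000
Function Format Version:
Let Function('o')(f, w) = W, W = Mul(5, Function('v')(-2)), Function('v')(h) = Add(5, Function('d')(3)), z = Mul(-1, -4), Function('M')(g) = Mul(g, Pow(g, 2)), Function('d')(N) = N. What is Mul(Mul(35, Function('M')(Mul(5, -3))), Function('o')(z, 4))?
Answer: -4725000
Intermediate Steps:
Function('M')(g) = Pow(g, 3)
z = 4
Function('v')(h) = 8 (Function('v')(h) = Add(5, 3) = 8)
W = 40 (W = Mul(5, 8) = 40)
Function('o')(f, w) = 40
Mul(Mul(35, Function('M')(Mul(5, -3))), Function('o')(z, 4)) = Mul(Mul(35, Pow(Mul(5, -3), 3)), 40) = Mul(Mul(35, Pow(-15, 3)), 40) = Mul(Mul(35, -3375), 40) = Mul(-118125, 40) = -4725000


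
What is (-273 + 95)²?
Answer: 31684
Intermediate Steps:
(-273 + 95)² = (-178)² = 31684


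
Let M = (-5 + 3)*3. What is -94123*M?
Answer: 564738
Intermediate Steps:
M = -6 (M = -2*3 = -6)
-94123*M = -94123*(-6) = 564738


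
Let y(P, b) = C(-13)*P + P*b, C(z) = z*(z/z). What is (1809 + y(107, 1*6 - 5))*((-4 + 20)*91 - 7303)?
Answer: -3069675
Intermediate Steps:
C(z) = z (C(z) = z*1 = z)
y(P, b) = -13*P + P*b
(1809 + y(107, 1*6 - 5))*((-4 + 20)*91 - 7303) = (1809 + 107*(-13 + (1*6 - 5)))*((-4 + 20)*91 - 7303) = (1809 + 107*(-13 + (6 - 5)))*(16*91 - 7303) = (1809 + 107*(-13 + 1))*(1456 - 7303) = (1809 + 107*(-12))*(-5847) = (1809 - 1284)*(-5847) = 525*(-5847) = -3069675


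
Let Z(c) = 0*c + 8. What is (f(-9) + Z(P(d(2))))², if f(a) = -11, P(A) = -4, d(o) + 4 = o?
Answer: 9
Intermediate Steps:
d(o) = -4 + o
Z(c) = 8 (Z(c) = 0 + 8 = 8)
(f(-9) + Z(P(d(2))))² = (-11 + 8)² = (-3)² = 9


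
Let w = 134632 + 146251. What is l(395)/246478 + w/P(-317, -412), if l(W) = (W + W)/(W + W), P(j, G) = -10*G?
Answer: 34615742097/507744680 ≈ 68.176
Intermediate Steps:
w = 280883
l(W) = 1 (l(W) = (2*W)/((2*W)) = (2*W)*(1/(2*W)) = 1)
l(395)/246478 + w/P(-317, -412) = 1/246478 + 280883/((-10*(-412))) = 1*(1/246478) + 280883/4120 = 1/246478 + 280883*(1/4120) = 1/246478 + 280883/4120 = 34615742097/507744680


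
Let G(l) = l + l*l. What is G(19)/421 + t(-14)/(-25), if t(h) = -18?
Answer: 17078/10525 ≈ 1.6226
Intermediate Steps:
G(l) = l + l²
G(19)/421 + t(-14)/(-25) = (19*(1 + 19))/421 - 18/(-25) = (19*20)*(1/421) - 18*(-1/25) = 380*(1/421) + 18/25 = 380/421 + 18/25 = 17078/10525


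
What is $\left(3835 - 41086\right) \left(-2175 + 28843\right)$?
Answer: $-993409668$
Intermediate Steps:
$\left(3835 - 41086\right) \left(-2175 + 28843\right) = \left(-37251\right) 26668 = -993409668$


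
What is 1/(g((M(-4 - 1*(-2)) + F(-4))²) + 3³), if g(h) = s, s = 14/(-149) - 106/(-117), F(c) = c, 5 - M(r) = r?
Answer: 17433/484847 ≈ 0.035956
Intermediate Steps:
M(r) = 5 - r
s = 14156/17433 (s = 14*(-1/149) - 106*(-1/117) = -14/149 + 106/117 = 14156/17433 ≈ 0.81202)
g(h) = 14156/17433
1/(g((M(-4 - 1*(-2)) + F(-4))²) + 3³) = 1/(14156/17433 + 3³) = 1/(14156/17433 + 27) = 1/(484847/17433) = 17433/484847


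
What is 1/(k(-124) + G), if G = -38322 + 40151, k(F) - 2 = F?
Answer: 1/1707 ≈ 0.00058582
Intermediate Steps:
k(F) = 2 + F
G = 1829
1/(k(-124) + G) = 1/((2 - 124) + 1829) = 1/(-122 + 1829) = 1/1707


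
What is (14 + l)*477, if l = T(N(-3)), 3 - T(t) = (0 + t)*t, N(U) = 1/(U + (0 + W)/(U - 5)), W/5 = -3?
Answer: 69589/9 ≈ 7732.1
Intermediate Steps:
W = -15 (W = 5*(-3) = -15)
N(U) = 1/(U - 15/(-5 + U)) (N(U) = 1/(U + (0 - 15)/(U - 5)) = 1/(U - 15/(-5 + U)))
T(t) = 3 - t² (T(t) = 3 - (0 + t)*t = 3 - t*t = 3 - t²)
l = 179/81 (l = 3 - ((5 - 1*(-3))/(15 - 1*(-3)² + 5*(-3)))² = 3 - ((5 + 3)/(15 - 1*9 - 15))² = 3 - (8/(15 - 9 - 15))² = 3 - (8/(-9))² = 3 - (-⅑*8)² = 3 - (-8/9)² = 3 - 1*64/81 = 3 - 64/81 = 179/81 ≈ 2.2099)
(14 + l)*477 = (14 + 179/81)*477 = (1313/81)*477 = 69589/9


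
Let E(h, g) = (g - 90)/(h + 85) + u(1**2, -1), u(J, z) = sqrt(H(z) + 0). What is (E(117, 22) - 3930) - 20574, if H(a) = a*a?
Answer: -2474837/101 ≈ -24503.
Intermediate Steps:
H(a) = a**2
u(J, z) = sqrt(z**2) (u(J, z) = sqrt(z**2 + 0) = sqrt(z**2))
E(h, g) = 1 + (-90 + g)/(85 + h) (E(h, g) = (g - 90)/(h + 85) + sqrt((-1)**2) = (-90 + g)/(85 + h) + sqrt(1) = (-90 + g)/(85 + h) + 1 = 1 + (-90 + g)/(85 + h))
(E(117, 22) - 3930) - 20574 = ((-5 + 22 + 117)/(85 + 117) - 3930) - 20574 = (134/202 - 3930) - 20574 = ((1/202)*134 - 3930) - 20574 = (67/101 - 3930) - 20574 = -396863/101 - 20574 = -2474837/101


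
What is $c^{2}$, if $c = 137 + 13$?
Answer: $22500$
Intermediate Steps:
$c = 150$
$c^{2} = 150^{2} = 22500$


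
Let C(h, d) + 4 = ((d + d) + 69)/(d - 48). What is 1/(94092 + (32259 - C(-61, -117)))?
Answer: 1/126354 ≈ 7.9143e-6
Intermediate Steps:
C(h, d) = -4 + (69 + 2*d)/(-48 + d) (C(h, d) = -4 + ((d + d) + 69)/(d - 48) = -4 + (2*d + 69)/(-48 + d) = -4 + (69 + 2*d)/(-48 + d))
1/(94092 + (32259 - C(-61, -117))) = 1/(94092 + (32259 - (261 - 2*(-117))/(-48 - 117))) = 1/(94092 + (32259 - (261 + 234)/(-165))) = 1/(94092 + (32259 - (-1)*495/165)) = 1/(94092 + (32259 - 1*(-3))) = 1/(94092 + (32259 + 3)) = 1/(94092 + 32262) = 1/126354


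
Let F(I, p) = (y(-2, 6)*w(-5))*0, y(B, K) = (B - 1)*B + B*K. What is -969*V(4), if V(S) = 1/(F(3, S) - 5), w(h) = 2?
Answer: 969/5 ≈ 193.80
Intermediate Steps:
y(B, K) = B*K + B*(-1 + B) (y(B, K) = (-1 + B)*B + B*K = B*(-1 + B) + B*K = B*K + B*(-1 + B))
F(I, p) = 0 (F(I, p) = (-2*(-1 - 2 + 6)*2)*0 = (-2*3*2)*0 = -6*2*0 = -12*0 = 0)
V(S) = -1/5 (V(S) = 1/(0 - 5) = 1/(-5) = -1/5)
-969*V(4) = -969*(-1/5) = 969/5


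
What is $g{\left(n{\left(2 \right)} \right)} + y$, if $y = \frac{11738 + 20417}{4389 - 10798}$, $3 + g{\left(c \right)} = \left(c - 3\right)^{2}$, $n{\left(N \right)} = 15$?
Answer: $\frac{871514}{6409} \approx 135.98$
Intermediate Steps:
$g{\left(c \right)} = -3 + \left(-3 + c\right)^{2}$ ($g{\left(c \right)} = -3 + \left(c - 3\right)^{2} = -3 + \left(-3 + c\right)^{2}$)
$y = - \frac{32155}{6409}$ ($y = \frac{32155}{-6409} = 32155 \left(- \frac{1}{6409}\right) = - \frac{32155}{6409} \approx -5.0172$)
$g{\left(n{\left(2 \right)} \right)} + y = \left(-3 + \left(-3 + 15\right)^{2}\right) - \frac{32155}{6409} = \left(-3 + 12^{2}\right) - \frac{32155}{6409} = \left(-3 + 144\right) - \frac{32155}{6409} = 141 - \frac{32155}{6409} = \frac{871514}{6409}$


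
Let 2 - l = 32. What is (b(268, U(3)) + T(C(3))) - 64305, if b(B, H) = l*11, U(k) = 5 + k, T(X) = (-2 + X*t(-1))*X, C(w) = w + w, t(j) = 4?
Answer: -64503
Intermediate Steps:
l = -30 (l = 2 - 1*32 = 2 - 32 = -30)
C(w) = 2*w
T(X) = X*(-2 + 4*X) (T(X) = (-2 + X*4)*X = (-2 + 4*X)*X = X*(-2 + 4*X))
b(B, H) = -330 (b(B, H) = -30*11 = -330)
(b(268, U(3)) + T(C(3))) - 64305 = (-330 + 2*(2*3)*(-1 + 2*(2*3))) - 64305 = (-330 + 2*6*(-1 + 2*6)) - 64305 = (-330 + 2*6*(-1 + 12)) - 64305 = (-330 + 2*6*11) - 64305 = (-330 + 132) - 64305 = -198 - 64305 = -64503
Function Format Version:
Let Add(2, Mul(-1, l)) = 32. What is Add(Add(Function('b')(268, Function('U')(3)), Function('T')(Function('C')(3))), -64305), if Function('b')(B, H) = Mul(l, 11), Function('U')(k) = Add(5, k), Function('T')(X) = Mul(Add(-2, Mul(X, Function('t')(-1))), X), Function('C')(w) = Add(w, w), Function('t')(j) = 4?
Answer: -64503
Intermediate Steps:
l = -30 (l = Add(2, Mul(-1, 32)) = Add(2, -32) = -30)
Function('C')(w) = Mul(2, w)
Function('T')(X) = Mul(X, Add(-2, Mul(4, X))) (Function('T')(X) = Mul(Add(-2, Mul(X, 4)), X) = Mul(Add(-2, Mul(4, X)), X) = Mul(X, Add(-2, Mul(4, X))))
Function('b')(B, H) = -330 (Function('b')(B, H) = Mul(-30, 11) = -330)
Add(Add(Function('b')(268, Function('U')(3)), Function('T')(Function('C')(3))), -64305) = Add(Add(-330, Mul(2, Mul(2, 3), Add(-1, Mul(2, Mul(2, 3))))), -64305) = Add(Add(-330, Mul(2, 6, Add(-1, Mul(2, 6)))), -64305) = Add(Add(-330, Mul(2, 6, Add(-1, 12))), -64305) = Add(Add(-330, Mul(2, 6, 11)), -64305) = Add(Add(-330, 132), -64305) = Add(-198, -64305) = -64503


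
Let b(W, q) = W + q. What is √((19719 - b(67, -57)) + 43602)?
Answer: √63311 ≈ 251.62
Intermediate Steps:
√((19719 - b(67, -57)) + 43602) = √((19719 - (67 - 57)) + 43602) = √((19719 - 1*10) + 43602) = √((19719 - 10) + 43602) = √(19709 + 43602) = √63311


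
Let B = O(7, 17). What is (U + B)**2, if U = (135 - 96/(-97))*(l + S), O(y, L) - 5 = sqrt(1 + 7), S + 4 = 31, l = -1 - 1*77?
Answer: 451928204808/9409 - 2689024*sqrt(2)/97 ≈ 4.7992e+7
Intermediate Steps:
l = -78 (l = -1 - 77 = -78)
S = 27 (S = -4 + 31 = 27)
O(y, L) = 5 + 2*sqrt(2) (O(y, L) = 5 + sqrt(1 + 7) = 5 + sqrt(8) = 5 + 2*sqrt(2))
B = 5 + 2*sqrt(2) ≈ 7.8284
U = -672741/97 (U = (135 - 96/(-97))*(-78 + 27) = (135 - 96*(-1/97))*(-51) = (135 + 96/97)*(-51) = (13191/97)*(-51) = -672741/97 ≈ -6935.5)
(U + B)**2 = (-672741/97 + (5 + 2*sqrt(2)))**2 = (-672256/97 + 2*sqrt(2))**2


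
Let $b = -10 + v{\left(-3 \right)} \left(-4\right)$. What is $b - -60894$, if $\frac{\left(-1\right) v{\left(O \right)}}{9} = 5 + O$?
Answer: $60956$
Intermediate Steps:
$v{\left(O \right)} = -45 - 9 O$ ($v{\left(O \right)} = - 9 \left(5 + O\right) = -45 - 9 O$)
$b = 62$ ($b = -10 + \left(-45 - -27\right) \left(-4\right) = -10 + \left(-45 + 27\right) \left(-4\right) = -10 - -72 = -10 + 72 = 62$)
$b - -60894 = 62 - -60894 = 62 + 60894 = 60956$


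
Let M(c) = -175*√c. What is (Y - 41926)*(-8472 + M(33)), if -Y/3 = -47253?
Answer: -845785176 - 17470775*√33 ≈ -9.4615e+8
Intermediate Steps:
Y = 141759 (Y = -3*(-47253) = 141759)
(Y - 41926)*(-8472 + M(33)) = (141759 - 41926)*(-8472 - 175*√33) = 99833*(-8472 - 175*√33) = -845785176 - 17470775*√33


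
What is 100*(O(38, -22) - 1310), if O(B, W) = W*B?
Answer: -214600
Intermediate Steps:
O(B, W) = B*W
100*(O(38, -22) - 1310) = 100*(38*(-22) - 1310) = 100*(-836 - 1310) = 100*(-2146) = -214600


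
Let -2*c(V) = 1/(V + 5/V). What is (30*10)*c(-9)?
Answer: 675/43 ≈ 15.698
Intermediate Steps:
c(V) = -1/(2*(V + 5/V))
(30*10)*c(-9) = (30*10)*(-1*(-9)/(10 + 2*(-9)²)) = 300*(-1*(-9)/(10 + 2*81)) = 300*(-1*(-9)/(10 + 162)) = 300*(-1*(-9)/172) = 300*(-1*(-9)*1/172) = 300*(9/172) = 675/43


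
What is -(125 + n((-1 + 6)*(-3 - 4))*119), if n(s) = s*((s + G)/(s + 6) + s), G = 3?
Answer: -4097820/29 ≈ -1.4130e+5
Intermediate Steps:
n(s) = s*(s + (3 + s)/(6 + s)) (n(s) = s*((s + 3)/(s + 6) + s) = s*((3 + s)/(6 + s) + s) = s*(s + (3 + s)/(6 + s)))
-(125 + n((-1 + 6)*(-3 - 4))*119) = -(125 + (((-1 + 6)*(-3 - 4))*(3 + ((-1 + 6)*(-3 - 4))**2 + 7*((-1 + 6)*(-3 - 4)))/(6 + (-1 + 6)*(-3 - 4)))*119) = -(125 + ((5*(-7))*(3 + (5*(-7))**2 + 7*(5*(-7)))/(6 + 5*(-7)))*119) = -(125 - 35*(3 + (-35)**2 + 7*(-35))/(6 - 35)*119) = -(125 - 35*(3 + 1225 - 245)/(-29)*119) = -(125 - 35*(-1/29)*983*119) = -(125 + (34405/29)*119) = -(125 + 4094195/29) = -1*4097820/29 = -4097820/29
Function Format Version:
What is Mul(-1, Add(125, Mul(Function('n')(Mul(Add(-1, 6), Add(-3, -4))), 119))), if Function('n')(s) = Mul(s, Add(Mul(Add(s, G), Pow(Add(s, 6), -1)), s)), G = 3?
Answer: Rational(-4097820, 29) ≈ -1.4130e+5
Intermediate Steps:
Function('n')(s) = Mul(s, Add(s, Mul(Pow(Add(6, s), -1), Add(3, s)))) (Function('n')(s) = Mul(s, Add(Mul(Add(s, 3), Pow(Add(s, 6), -1)), s)) = Mul(s, Add(Mul(Add(3, s), Pow(Add(6, s), -1)), s)) = Mul(s, Add(Mul(Pow(Add(6, s), -1), Add(3, s)), s)) = Mul(s, Add(s, Mul(Pow(Add(6, s), -1), Add(3, s)))))
Mul(-1, Add(125, Mul(Function('n')(Mul(Add(-1, 6), Add(-3, -4))), 119))) = Mul(-1, Add(125, Mul(Mul(Mul(Add(-1, 6), Add(-3, -4)), Pow(Add(6, Mul(Add(-1, 6), Add(-3, -4))), -1), Add(3, Pow(Mul(Add(-1, 6), Add(-3, -4)), 2), Mul(7, Mul(Add(-1, 6), Add(-3, -4))))), 119))) = Mul(-1, Add(125, Mul(Mul(Mul(5, -7), Pow(Add(6, Mul(5, -7)), -1), Add(3, Pow(Mul(5, -7), 2), Mul(7, Mul(5, -7)))), 119))) = Mul(-1, Add(125, Mul(Mul(-35, Pow(Add(6, -35), -1), Add(3, Pow(-35, 2), Mul(7, -35))), 119))) = Mul(-1, Add(125, Mul(Mul(-35, Pow(-29, -1), Add(3, 1225, -245)), 119))) = Mul(-1, Add(125, Mul(Mul(-35, Rational(-1, 29), 983), 119))) = Mul(-1, Add(125, Mul(Rational(34405, 29), 119))) = Mul(-1, Add(125, Rational(4094195, 29))) = Mul(-1, Rational(4097820, 29)) = Rational(-4097820, 29)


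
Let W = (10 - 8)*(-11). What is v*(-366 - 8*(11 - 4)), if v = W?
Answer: 9284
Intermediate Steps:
W = -22 (W = 2*(-11) = -22)
v = -22
v*(-366 - 8*(11 - 4)) = -22*(-366 - 8*(11 - 4)) = -22*(-366 - 8*7) = -22*(-366 - 56) = -22*(-422) = 9284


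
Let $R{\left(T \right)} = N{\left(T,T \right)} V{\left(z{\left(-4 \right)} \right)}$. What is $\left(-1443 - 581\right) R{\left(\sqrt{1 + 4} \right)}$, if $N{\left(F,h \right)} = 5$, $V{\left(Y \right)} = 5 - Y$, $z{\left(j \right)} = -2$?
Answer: $-70840$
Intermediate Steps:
$R{\left(T \right)} = 35$ ($R{\left(T \right)} = 5 \left(5 - -2\right) = 5 \left(5 + 2\right) = 5 \cdot 7 = 35$)
$\left(-1443 - 581\right) R{\left(\sqrt{1 + 4} \right)} = \left(-1443 - 581\right) 35 = \left(-2024\right) 35 = -70840$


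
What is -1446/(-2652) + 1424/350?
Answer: 356879/77350 ≈ 4.6138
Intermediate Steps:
-1446/(-2652) + 1424/350 = -1446*(-1/2652) + 1424*(1/350) = 241/442 + 712/175 = 356879/77350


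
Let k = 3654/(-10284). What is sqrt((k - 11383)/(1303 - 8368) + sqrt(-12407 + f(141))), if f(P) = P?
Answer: sqrt(26251950919790 + 16293090060900*I*sqrt(12266))/4036470 ≈ 7.4958 + 7.3876*I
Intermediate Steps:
k = -609/1714 (k = 3654*(-1/10284) = -609/1714 ≈ -0.35531)
sqrt((k - 11383)/(1303 - 8368) + sqrt(-12407 + f(141))) = sqrt((-609/1714 - 11383)/(1303 - 8368) + sqrt(-12407 + 141)) = sqrt(-19511071/1714/(-7065) + sqrt(-12266)) = sqrt(-19511071/1714*(-1/7065) + I*sqrt(12266)) = sqrt(19511071/12109410 + I*sqrt(12266))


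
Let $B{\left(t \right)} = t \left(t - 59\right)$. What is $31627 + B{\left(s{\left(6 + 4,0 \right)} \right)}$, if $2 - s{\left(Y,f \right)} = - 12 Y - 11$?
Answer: $41469$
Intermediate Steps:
$s{\left(Y,f \right)} = 13 + 12 Y$ ($s{\left(Y,f \right)} = 2 - \left(- 12 Y - 11\right) = 2 - \left(-11 - 12 Y\right) = 2 + \left(11 + 12 Y\right) = 13 + 12 Y$)
$B{\left(t \right)} = t \left(-59 + t\right)$
$31627 + B{\left(s{\left(6 + 4,0 \right)} \right)} = 31627 + \left(13 + 12 \left(6 + 4\right)\right) \left(-59 + \left(13 + 12 \left(6 + 4\right)\right)\right) = 31627 + \left(13 + 12 \cdot 10\right) \left(-59 + \left(13 + 12 \cdot 10\right)\right) = 31627 + \left(13 + 120\right) \left(-59 + \left(13 + 120\right)\right) = 31627 + 133 \left(-59 + 133\right) = 31627 + 133 \cdot 74 = 31627 + 9842 = 41469$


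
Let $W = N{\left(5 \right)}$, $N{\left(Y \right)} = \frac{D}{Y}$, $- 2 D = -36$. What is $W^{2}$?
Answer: $\frac{324}{25} \approx 12.96$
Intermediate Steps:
$D = 18$ ($D = \left(- \frac{1}{2}\right) \left(-36\right) = 18$)
$N{\left(Y \right)} = \frac{18}{Y}$
$W = \frac{18}{5} \approx 3.6$
$W^{2} = \left(\frac{18}{5}\right)^{2} = \frac{324}{25}$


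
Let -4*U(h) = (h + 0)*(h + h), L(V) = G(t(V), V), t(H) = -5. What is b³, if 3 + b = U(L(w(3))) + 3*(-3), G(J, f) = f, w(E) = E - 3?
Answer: -1728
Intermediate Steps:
w(E) = -3 + E
L(V) = V
U(h) = -h²/2 (U(h) = -(h + 0)*(h + h)/4 = -h*2*h/4 = -h²/2)
b = -12 (b = -3 + (-(-3 + 3)²/2 + 3*(-3)) = -3 + (-½*0² - 9) = -3 + (-½*0 - 9) = -3 + (0 - 9) = -3 - 9 = -12)
b³ = (-12)³ = -1728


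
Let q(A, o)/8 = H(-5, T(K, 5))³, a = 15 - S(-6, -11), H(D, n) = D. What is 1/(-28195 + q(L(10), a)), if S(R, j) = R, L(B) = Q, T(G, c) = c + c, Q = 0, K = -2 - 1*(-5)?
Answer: -1/29195 ≈ -3.4252e-5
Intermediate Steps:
K = 3 (K = -2 + 5 = 3)
T(G, c) = 2*c
L(B) = 0
a = 21 (a = 15 - 1*(-6) = 15 + 6 = 21)
q(A, o) = -1000 (q(A, o) = 8*(-5)³ = 8*(-125) = -1000)
1/(-28195 + q(L(10), a)) = 1/(-28195 - 1000) = 1/(-29195) = -1/29195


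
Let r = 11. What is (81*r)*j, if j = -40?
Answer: -35640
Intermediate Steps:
(81*r)*j = (81*11)*(-40) = 891*(-40) = -35640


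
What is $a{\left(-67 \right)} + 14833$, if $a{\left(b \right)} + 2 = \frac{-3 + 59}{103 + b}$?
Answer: $\frac{133493}{9} \approx 14833.0$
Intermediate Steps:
$a{\left(b \right)} = -2 + \frac{56}{103 + b}$ ($a{\left(b \right)} = -2 + \frac{-3 + 59}{103 + b} = -2 + \frac{56}{103 + b}$)
$a{\left(-67 \right)} + 14833 = \frac{2 \left(-75 - -67\right)}{103 - 67} + 14833 = \frac{2 \left(-75 + 67\right)}{36} + 14833 = 2 \cdot \frac{1}{36} \left(-8\right) + 14833 = - \frac{4}{9} + 14833 = \frac{133493}{9}$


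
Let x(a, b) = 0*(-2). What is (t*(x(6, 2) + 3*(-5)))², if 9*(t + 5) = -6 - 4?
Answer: 75625/9 ≈ 8402.8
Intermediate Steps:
t = -55/9 (t = -5 + (-6 - 4)/9 = -5 + (⅑)*(-10) = -5 - 10/9 = -55/9 ≈ -6.1111)
x(a, b) = 0
(t*(x(6, 2) + 3*(-5)))² = (-55*(0 + 3*(-5))/9)² = (-55*(0 - 15)/9)² = (-55/9*(-15))² = (275/3)² = 75625/9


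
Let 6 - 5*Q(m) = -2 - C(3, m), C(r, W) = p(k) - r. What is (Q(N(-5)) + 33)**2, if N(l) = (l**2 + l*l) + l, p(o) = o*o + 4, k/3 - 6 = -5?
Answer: 33489/25 ≈ 1339.6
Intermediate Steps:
k = 3 (k = 18 + 3*(-5) = 18 - 15 = 3)
p(o) = 4 + o**2 (p(o) = o**2 + 4 = 4 + o**2)
C(r, W) = 13 - r (C(r, W) = (4 + 3**2) - r = (4 + 9) - r = 13 - r)
N(l) = l + 2*l**2 (N(l) = (l**2 + l**2) + l = 2*l**2 + l = l + 2*l**2)
Q(m) = 18/5 (Q(m) = 6/5 - (-2 - (13 - 1*3))/5 = 6/5 - (-2 - (13 - 3))/5 = 6/5 - (-2 - 1*10)/5 = 6/5 - (-2 - 10)/5 = 6/5 - 1/5*(-12) = 6/5 + 12/5 = 18/5)
(Q(N(-5)) + 33)**2 = (18/5 + 33)**2 = (183/5)**2 = 33489/25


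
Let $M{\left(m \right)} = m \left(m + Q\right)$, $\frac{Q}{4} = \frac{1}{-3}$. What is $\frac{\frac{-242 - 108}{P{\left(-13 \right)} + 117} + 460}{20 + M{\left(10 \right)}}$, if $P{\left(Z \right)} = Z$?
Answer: $\frac{14247}{3328} \approx 4.281$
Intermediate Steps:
$Q = - \frac{4}{3}$ ($Q = \frac{4}{-3} = 4 \left(- \frac{1}{3}\right) = - \frac{4}{3} \approx -1.3333$)
$M{\left(m \right)} = m \left(- \frac{4}{3} + m\right)$ ($M{\left(m \right)} = m \left(m - \frac{4}{3}\right) = m \left(- \frac{4}{3} + m\right)$)
$\frac{\frac{-242 - 108}{P{\left(-13 \right)} + 117} + 460}{20 + M{\left(10 \right)}} = \frac{\frac{-242 - 108}{-13 + 117} + 460}{20 + \frac{1}{3} \cdot 10 \left(-4 + 3 \cdot 10\right)} = \frac{- \frac{350}{104} + 460}{20 + \frac{1}{3} \cdot 10 \left(-4 + 30\right)} = \frac{\left(-350\right) \frac{1}{104} + 460}{20 + \frac{1}{3} \cdot 10 \cdot 26} = \frac{- \frac{175}{52} + 460}{20 + \frac{260}{3}} = \frac{23745}{52 \cdot \frac{320}{3}} = \frac{23745}{52} \cdot \frac{3}{320} = \frac{14247}{3328}$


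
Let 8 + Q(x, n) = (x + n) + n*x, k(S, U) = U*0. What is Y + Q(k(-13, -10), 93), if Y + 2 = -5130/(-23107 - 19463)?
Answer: 39316/473 ≈ 83.120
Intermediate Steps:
k(S, U) = 0
Q(x, n) = -8 + n + x + n*x (Q(x, n) = -8 + ((x + n) + n*x) = -8 + ((n + x) + n*x) = -8 + (n + x + n*x) = -8 + n + x + n*x)
Y = -889/473 (Y = -2 - 5130/(-23107 - 19463) = -2 - 5130/(-42570) = -2 - 5130*(-1/42570) = -2 + 57/473 = -889/473 ≈ -1.8795)
Y + Q(k(-13, -10), 93) = -889/473 + (-8 + 93 + 0 + 93*0) = -889/473 + (-8 + 93 + 0 + 0) = -889/473 + 85 = 39316/473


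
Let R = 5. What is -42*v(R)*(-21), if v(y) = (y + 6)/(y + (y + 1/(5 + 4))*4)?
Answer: 87318/229 ≈ 381.30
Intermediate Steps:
v(y) = (6 + y)/(4/9 + 5*y) (v(y) = (6 + y)/(y + (y + 1/9)*4) = (6 + y)/(y + (1/9 + y)*4) = (6 + y)/(y + (4/9 + 4*y)) = (6 + y)/(4/9 + 5*y))
-42*v(R)*(-21) = -378*(6 + 5)/(4 + 45*5)*(-21) = -378*11/(4 + 225)*(-21) = -378*11/229*(-21) = -42*99/229*(-21) = -4158/229*(-21) = 87318/229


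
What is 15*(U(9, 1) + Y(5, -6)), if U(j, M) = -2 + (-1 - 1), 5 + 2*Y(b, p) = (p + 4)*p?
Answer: -15/2 ≈ -7.5000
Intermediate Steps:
Y(b, p) = -5/2 + p*(4 + p)/2 (Y(b, p) = -5/2 + ((p + 4)*p)/2 = -5/2 + ((4 + p)*p)/2 = -5/2 + (p*(4 + p))/2 = -5/2 + p*(4 + p)/2)
U(j, M) = -4 (U(j, M) = -2 - 2 = -4)
15*(U(9, 1) + Y(5, -6)) = 15*(-4 + (-5/2 + (½)*(-6)² + 2*(-6))) = 15*(-4 + (-5/2 + (½)*36 - 12)) = 15*(-4 + (-5/2 + 18 - 12)) = 15*(-4 + 7/2) = 15*(-½) = -15/2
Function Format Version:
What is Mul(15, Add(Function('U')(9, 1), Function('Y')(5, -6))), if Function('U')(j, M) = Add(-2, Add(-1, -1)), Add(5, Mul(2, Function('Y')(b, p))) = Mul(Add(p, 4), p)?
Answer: Rational(-15, 2) ≈ -7.5000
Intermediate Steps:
Function('Y')(b, p) = Add(Rational(-5, 2), Mul(Rational(1, 2), p, Add(4, p))) (Function('Y')(b, p) = Add(Rational(-5, 2), Mul(Rational(1, 2), Mul(Add(p, 4), p))) = Add(Rational(-5, 2), Mul(Rational(1, 2), Mul(Add(4, p), p))) = Add(Rational(-5, 2), Mul(Rational(1, 2), Mul(p, Add(4, p)))) = Add(Rational(-5, 2), Mul(Rational(1, 2), p, Add(4, p))))
Function('U')(j, M) = -4 (Function('U')(j, M) = Add(-2, -2) = -4)
Mul(15, Add(Function('U')(9, 1), Function('Y')(5, -6))) = Mul(15, Add(-4, Add(Rational(-5, 2), Mul(Rational(1, 2), Pow(-6, 2)), Mul(2, -6)))) = Mul(15, Add(-4, Add(Rational(-5, 2), Mul(Rational(1, 2), 36), -12))) = Mul(15, Add(-4, Add(Rational(-5, 2), 18, -12))) = Mul(15, Add(-4, Rational(7, 2))) = Mul(15, Rational(-1, 2)) = Rational(-15, 2)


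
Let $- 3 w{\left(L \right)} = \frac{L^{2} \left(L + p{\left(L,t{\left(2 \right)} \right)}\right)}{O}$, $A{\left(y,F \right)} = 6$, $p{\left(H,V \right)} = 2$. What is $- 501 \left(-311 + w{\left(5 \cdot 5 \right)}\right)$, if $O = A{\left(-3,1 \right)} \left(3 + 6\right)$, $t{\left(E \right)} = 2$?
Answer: $\frac{415997}{2} \approx 2.08 \cdot 10^{5}$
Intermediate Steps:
$O = 54$ ($O = 6 \left(3 + 6\right) = 6 \cdot 9 = 54$)
$w{\left(L \right)} = - \frac{L^{2} \left(2 + L\right)}{162}$ ($w{\left(L \right)} = - \frac{L^{2} \left(L + 2\right) \frac{1}{54}}{3} = - \frac{L^{2} \left(2 + L\right) \frac{1}{54}}{3} = - \frac{\frac{1}{54} L^{2} \left(2 + L\right)}{3} = - \frac{L^{2} \left(2 + L\right)}{162}$)
$- 501 \left(-311 + w{\left(5 \cdot 5 \right)}\right) = - 501 \left(-311 + \frac{\left(5 \cdot 5\right)^{2} \left(-2 - 5 \cdot 5\right)}{162}\right) = - 501 \left(-311 + \frac{25^{2} \left(-2 - 25\right)}{162}\right) = - 501 \left(-311 + \frac{1}{162} \cdot 625 \left(-2 - 25\right)\right) = - 501 \left(-311 + \frac{1}{162} \cdot 625 \left(-27\right)\right) = - 501 \left(-311 - \frac{625}{6}\right) = \left(-501\right) \left(- \frac{2491}{6}\right) = \frac{415997}{2}$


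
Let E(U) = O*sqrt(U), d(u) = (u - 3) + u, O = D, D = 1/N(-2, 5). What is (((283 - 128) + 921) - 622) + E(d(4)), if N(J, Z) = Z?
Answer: 454 + sqrt(5)/5 ≈ 454.45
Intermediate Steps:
D = 1/5 ≈ 0.20000
O = 1/5 ≈ 0.20000
d(u) = -3 + 2*u (d(u) = (-3 + u) + u = -3 + 2*u)
E(U) = sqrt(U)/5
(((283 - 128) + 921) - 622) + E(d(4)) = (((283 - 128) + 921) - 622) + sqrt(-3 + 2*4)/5 = ((155 + 921) - 622) + sqrt(-3 + 8)/5 = (1076 - 622) + sqrt(5)/5 = 454 + sqrt(5)/5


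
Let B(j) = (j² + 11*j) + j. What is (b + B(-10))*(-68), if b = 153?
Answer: -9044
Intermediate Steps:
B(j) = j² + 12*j
(b + B(-10))*(-68) = (153 - 10*(12 - 10))*(-68) = (153 - 10*2)*(-68) = (153 - 20)*(-68) = 133*(-68) = -9044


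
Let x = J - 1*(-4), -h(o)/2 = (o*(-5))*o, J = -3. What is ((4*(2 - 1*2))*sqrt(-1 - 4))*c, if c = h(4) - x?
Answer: 0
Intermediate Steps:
h(o) = 10*o**2 (h(o) = -2*o*(-5)*o = -2*(-5*o)*o = -(-10)*o**2 = 10*o**2)
x = 1 (x = -3 - 1*(-4) = -3 + 4 = 1)
c = 159 (c = 10*4**2 - 1*1 = 10*16 - 1 = 160 - 1 = 159)
((4*(2 - 1*2))*sqrt(-1 - 4))*c = ((4*(2 - 1*2))*sqrt(-1 - 4))*159 = ((4*(2 - 2))*sqrt(-5))*159 = ((4*0)*(I*sqrt(5)))*159 = (0*(I*sqrt(5)))*159 = 0*159 = 0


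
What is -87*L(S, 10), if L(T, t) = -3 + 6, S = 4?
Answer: -261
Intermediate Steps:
L(T, t) = 3
-87*L(S, 10) = -87*3 = -261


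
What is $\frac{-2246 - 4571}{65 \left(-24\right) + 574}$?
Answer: $\frac{401}{58} \approx 6.9138$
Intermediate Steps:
$\frac{-2246 - 4571}{65 \left(-24\right) + 574} = - \frac{6817}{-1560 + 574} = - \frac{6817}{-986} = \left(-6817\right) \left(- \frac{1}{986}\right) = \frac{401}{58}$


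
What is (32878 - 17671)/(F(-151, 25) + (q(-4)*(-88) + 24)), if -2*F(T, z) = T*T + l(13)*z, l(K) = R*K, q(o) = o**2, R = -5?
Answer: -15207/11972 ≈ -1.2702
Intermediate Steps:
l(K) = -5*K
F(T, z) = -T**2/2 + 65*z/2 (F(T, z) = -(T*T + (-5*13)*z)/2 = -(T**2 - 65*z)/2 = -T**2/2 + 65*z/2)
(32878 - 17671)/(F(-151, 25) + (q(-4)*(-88) + 24)) = (32878 - 17671)/((-1/2*(-151)**2 + (65/2)*25) + ((-4)**2*(-88) + 24)) = 15207/((-1/2*22801 + 1625/2) + (16*(-88) + 24)) = 15207/((-22801/2 + 1625/2) + (-1408 + 24)) = 15207/(-10588 - 1384) = 15207/(-11972) = 15207*(-1/11972) = -15207/11972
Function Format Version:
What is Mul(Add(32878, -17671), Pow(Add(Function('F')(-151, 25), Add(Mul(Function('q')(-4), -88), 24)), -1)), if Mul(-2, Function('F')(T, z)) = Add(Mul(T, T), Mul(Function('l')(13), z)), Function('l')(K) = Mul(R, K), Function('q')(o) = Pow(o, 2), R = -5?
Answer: Rational(-15207, 11972) ≈ -1.2702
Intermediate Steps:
Function('l')(K) = Mul(-5, K)
Function('F')(T, z) = Add(Mul(Rational(-1, 2), Pow(T, 2)), Mul(Rational(65, 2), z)) (Function('F')(T, z) = Mul(Rational(-1, 2), Add(Mul(T, T), Mul(Mul(-5, 13), z))) = Mul(Rational(-1, 2), Add(Pow(T, 2), Mul(-65, z))) = Add(Mul(Rational(-1, 2), Pow(T, 2)), Mul(Rational(65, 2), z)))
Mul(Add(32878, -17671), Pow(Add(Function('F')(-151, 25), Add(Mul(Function('q')(-4), -88), 24)), -1)) = Mul(Add(32878, -17671), Pow(Add(Add(Mul(Rational(-1, 2), Pow(-151, 2)), Mul(Rational(65, 2), 25)), Add(Mul(Pow(-4, 2), -88), 24)), -1)) = Mul(15207, Pow(Add(Add(Mul(Rational(-1, 2), 22801), Rational(1625, 2)), Add(Mul(16, -88), 24)), -1)) = Mul(15207, Pow(Add(Add(Rational(-22801, 2), Rational(1625, 2)), Add(-1408, 24)), -1)) = Mul(15207, Pow(Add(-10588, -1384), -1)) = Mul(15207, Pow(-11972, -1)) = Mul(15207, Rational(-1, 11972)) = Rational(-15207, 11972)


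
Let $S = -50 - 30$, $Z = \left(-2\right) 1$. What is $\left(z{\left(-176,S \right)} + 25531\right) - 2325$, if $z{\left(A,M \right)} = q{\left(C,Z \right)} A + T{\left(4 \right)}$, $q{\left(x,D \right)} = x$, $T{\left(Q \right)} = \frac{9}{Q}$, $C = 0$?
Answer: $\frac{92833}{4} \approx 23208.0$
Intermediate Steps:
$Z = -2$
$S = -80$
$z{\left(A,M \right)} = \frac{9}{4}$ ($z{\left(A,M \right)} = 0 A + \frac{9}{4} = 0 + 9 \cdot \frac{1}{4} = 0 + \frac{9}{4} = \frac{9}{4}$)
$\left(z{\left(-176,S \right)} + 25531\right) - 2325 = \left(\frac{9}{4} + 25531\right) - 2325 = \frac{102133}{4} - 2325 = \frac{92833}{4}$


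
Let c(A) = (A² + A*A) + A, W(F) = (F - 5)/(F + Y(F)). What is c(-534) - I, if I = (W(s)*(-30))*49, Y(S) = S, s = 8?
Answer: 4560429/8 ≈ 5.7005e+5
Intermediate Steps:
W(F) = (-5 + F)/(2*F) (W(F) = (F - 5)/(F + F) = (-5 + F)/((2*F)) = (-5 + F)*(1/(2*F)) = (-5 + F)/(2*F))
c(A) = A + 2*A² (c(A) = (A² + A²) + A = 2*A² + A = A + 2*A²)
I = -2205/8 (I = (((½)*(-5 + 8)/8)*(-30))*49 = (((½)*(⅛)*3)*(-30))*49 = ((3/16)*(-30))*49 = -45/8*49 = -2205/8 ≈ -275.63)
c(-534) - I = -534*(1 + 2*(-534)) - 1*(-2205/8) = -534*(1 - 1068) + 2205/8 = -534*(-1067) + 2205/8 = 569778 + 2205/8 = 4560429/8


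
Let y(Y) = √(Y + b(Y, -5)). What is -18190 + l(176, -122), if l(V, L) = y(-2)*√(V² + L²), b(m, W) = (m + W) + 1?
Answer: -18190 + 4*I*√22930 ≈ -18190.0 + 605.71*I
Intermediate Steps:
b(m, W) = 1 + W + m (b(m, W) = (W + m) + 1 = 1 + W + m)
y(Y) = √(-4 + 2*Y) (y(Y) = √(Y + (1 - 5 + Y)) = √(Y + (-4 + Y)) = √(-4 + 2*Y))
l(V, L) = 2*I*√2*√(L² + V²) (l(V, L) = √(-4 + 2*(-2))*√(V² + L²) = √(-4 - 4)*√(L² + V²) = √(-8)*√(L² + V²) = (2*I*√2)*√(L² + V²) = 2*I*√2*√(L² + V²))
-18190 + l(176, -122) = -18190 + 2*I*√2*√((-122)² + 176²) = -18190 + 2*I*√2*√(14884 + 30976) = -18190 + 2*I*√2*√45860 = -18190 + 2*I*√2*(2*√11465) = -18190 + 4*I*√22930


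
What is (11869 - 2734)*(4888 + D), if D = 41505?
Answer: 423800055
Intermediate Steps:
(11869 - 2734)*(4888 + D) = (11869 - 2734)*(4888 + 41505) = 9135*46393 = 423800055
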